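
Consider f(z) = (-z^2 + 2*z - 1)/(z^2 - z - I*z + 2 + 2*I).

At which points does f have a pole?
The singularities of f are the zeros of the denominator. Factoring,
  z^2 - z - I*z + 2 + 2*I = (z - 2*I)*(z - 1 + I)
so the candidates are z = 2*I, z = 1 - I.

Check the numerator P(z) = -z^2 + 2*z - 1 at each one:
  P(2*I) = 3 + 4*I ≠ 0, so z = 2*I is a (simple) pole.
  P(1 - I) = 1 ≠ 0, so z = 1 - I is a (simple) pole.

Poles of f: {2*I, 1 - I}

Final answer: {2*I, 1 - I}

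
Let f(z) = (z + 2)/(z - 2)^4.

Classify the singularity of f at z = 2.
Write f(z) = g(z)/(z - 2)^4 with g(z) = z + 2.
g is entire and g(2) = 4 ≠ 0, so no factor of (z - 2) cancels: the Laurent expansion of f about z = 2 starts at the power -4, i.e. lim_{z→z₀} (z - z₀)^4 f(z) = 4 is finite and nonzero.
So z = 2 is a pole of order 4.

Final answer: pole of order 4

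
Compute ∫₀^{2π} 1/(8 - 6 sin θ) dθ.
Call the integral J. The integrand is 2π-periodic and we integrate over a full period, so shifting θ does not change the value (θ → θ + π/2 turns sin θ into cos θ; θ → θ + π flips the sign of the trig term). Hence
  J = ∫₀^{2π} dθ/(8 + 6 cos θ).
Put z = e^{iθ}: then cos θ = (z + 1/z)/2, dθ = dz/(iz), and z runs once counterclockwise around |z| = 1:
  J = ∮_{|z|=1} 1/(8 + 6*(z + 1/z)/2) · dz/(iz) = (2/i) ∮_{|z|=1} dz/(6*z^2 + 16*z + 6).
The roots of 6*z^2 + 16*z + 6 are z = (-8 ± sqrt(8^2 - 6^2))/6, with sqrt(28) = 2*sqrt(7); their product is 1, so only z₊ = -4/3 + sqrt(7)/3 lies inside the unit circle (z₋ = -4/3 - sqrt(7)/3 lies outside).
z₊ is a simple zero of q(z) = 6*z^2 + 16*z + 6, so Res(1/q, z₊) = 1/q'(z₊) with q'(z) = 12*z + 16; and q'(z₊) = 6*(z₊ - z₋) = 4*sqrt(7).
Therefore J = (2/i) · 2πi · 1/(4*sqrt(7)) = 2*pi/(2*sqrt(7)) = sqrt(7)*pi/7

Final answer: sqrt(7)*pi/7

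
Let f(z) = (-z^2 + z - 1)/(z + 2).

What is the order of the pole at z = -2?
1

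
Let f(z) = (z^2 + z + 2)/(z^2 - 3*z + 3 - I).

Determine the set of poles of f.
{1 - I, 2 + I}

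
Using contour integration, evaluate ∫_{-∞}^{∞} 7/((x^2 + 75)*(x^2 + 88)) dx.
7*pi*(-15*sqrt(22) + 44*sqrt(3))/8580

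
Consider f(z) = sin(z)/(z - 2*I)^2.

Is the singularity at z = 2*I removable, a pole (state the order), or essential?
Write f(z) = g(z)/(z - 2*I)^2 with g(z) = sin(z).
g is entire and g(2*I) = I*sinh(2) ≠ 0, so no factor of (z - 2*I) cancels: the Laurent expansion of f about z = 2*I starts at the power -2, i.e. lim_{z→z₀} (z - z₀)^2 f(z) = I*sinh(2) is finite and nonzero.
So z = 2*I is a pole of order 2.

Final answer: pole of order 2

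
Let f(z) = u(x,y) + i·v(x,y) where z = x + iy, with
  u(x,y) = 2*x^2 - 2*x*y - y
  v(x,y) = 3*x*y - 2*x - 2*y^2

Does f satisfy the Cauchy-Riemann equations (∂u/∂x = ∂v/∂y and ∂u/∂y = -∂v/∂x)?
∂u/∂x = 4*x - 2*y
∂v/∂y = 3*x - 4*y
∂u/∂y = -2*x - 1
∂v/∂x = 3*y - 2
∂u/∂x ≠ ∂v/∂y and ∂u/∂y ≠ -∂v/∂x; the Cauchy-Riemann equations are not satisfied, so f is not analytic.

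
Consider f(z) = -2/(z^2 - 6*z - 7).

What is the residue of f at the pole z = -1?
1/4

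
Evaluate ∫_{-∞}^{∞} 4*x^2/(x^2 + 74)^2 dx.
Let f(z) = 4*z^2/(z^2 + 74)^2. The denominator has no real zeros and deg Q - deg P = 2 ≥ 2, so the integral of f over the upper semicircle |z| = R tends to 0 as R → ∞. Closing the contour in the upper half-plane,
  ∫_{-∞}^{∞} f(x) dx = 2πi · Σ Res(f, z_k)  over the poles with Im z_k > 0.

Zeros of the denominator: z^2 + 74 = 0 gives z = ±sqrt(74)*I.
Upper half-plane: z = sqrt(74)*I (a pole of order 2).

Write f(z) = g(z)/(z - sqrt(74)*I)^2 with g(z) = 4*z^2/(z + sqrt(74)*I)^2. For a double pole, Res(f, z₀) = g'(z₀):
  g'(z) = 8*sqrt(74)*I*z/(z + sqrt(74)*I)^3
  Res(f, sqrt(74)*I) = g'(sqrt(74)*I) = -sqrt(74)*I/74

∫_{-∞}^{∞} f(x) dx = 2πi · (-sqrt(74)*I/74) = sqrt(74)*pi/37

Final answer: sqrt(74)*pi/37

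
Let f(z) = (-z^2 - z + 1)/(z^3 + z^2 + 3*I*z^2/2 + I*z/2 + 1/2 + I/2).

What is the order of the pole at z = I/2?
Factor the denominator:
  z^3 + z^2 + 3*I*z^2/2 + I*z/2 + 1/2 + I/2 = (z - I/2)*(z + I)*(z + 1 + I)

The numerator P(z) = -z^2 - z + 1 has P(I/2) = 5/4 - I/2 ≠ 0, so no factor of (z - I/2) cancels.
Near z = I/2 we can therefore write f(z) = g(z)/(z - I/2) with g analytic at I/2 and g(I/2) ≠ 0 (g is the numerator divided by the remaining denominator factors).

Hence z = I/2 is a pole of order 1.

Final answer: 1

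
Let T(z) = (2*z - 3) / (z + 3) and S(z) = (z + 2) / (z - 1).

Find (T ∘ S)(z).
(T ∘ S)(z) = T(S(z)) = ((2)*S(z) + (-3))/((1)*S(z) + (3)). Multiply numerator and denominator by z - 1:
  numerator:   (2)*(z + 2) + (-3)*(z - 1) = -z + 7
  denominator: (1)*(z + 2) + (3)*(z - 1) = 4*z - 1
(T ∘ S)(z) = (-z + 7)/(4*z - 1)

Final answer: (-z + 7)/(4*z - 1)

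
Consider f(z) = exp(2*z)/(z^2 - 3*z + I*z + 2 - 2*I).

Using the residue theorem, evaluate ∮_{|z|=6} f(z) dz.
By the residue theorem, ∮_C f(z) dz = 2πi · (sum of the residues of f at the poles inside |z| = 6).

The denominator factors as (z - 1 + I)*(z - 2), so the singularities of f are simple poles at z = 1 - I, z = 2.
  |1 - I|² = 2 < 36 = 6², so this pole is inside the contour.
  |2|² = 4 < 36 = 6², so this pole is inside the contour.

With P(z) = exp(2*z) and Q(z) = z^2 - 3*z + I*z + 2 - 2*I, each pole is simple, so Res(f, z₀) = P(z₀)/Q'(z₀) with Q'(z) = 2*z - 3 + I.
  Res(f, 1 - I) = P(1 - I)/Q'(1 - I) = (exp(2 - 2*I))/(-1 - I) = (-1/2 + I/2)*exp(2 - 2*I)
  Res(f, 2) = P(2)/Q'(2) = (exp(4))/(1 + I) = (1/2 - I/2)*exp(4)

Sum of residues inside C: (1/2 - I/2)*exp(4) + (-1/2 + I/2)*exp(2 - 2*I)
∮_C f(z) dz = 2πi · ((1/2 - I/2)*exp(4) + (-1/2 + I/2)*exp(2 - 2*I)) = pi*(-1 - I)*exp(2 - 2*I) + pi*(1 + I)*exp(4)

Final answer: pi*(-1 - I)*exp(2 - 2*I) + pi*(1 + I)*exp(4)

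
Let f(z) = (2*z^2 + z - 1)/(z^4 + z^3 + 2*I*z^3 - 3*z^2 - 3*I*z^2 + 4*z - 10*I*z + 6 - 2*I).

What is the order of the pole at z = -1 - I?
Factor the denominator:
  z^4 + z^3 + 2*I*z^3 - 3*z^2 - 3*I*z^2 + 4*z - 10*I*z + 6 - 2*I = (z + 1 + I)^3*(z - 2 - I)

The numerator P(z) = 2*z^2 + z - 1 has P(-1 - I) = -2 + 3*I ≠ 0, so no factor of (z + 1 + I) cancels.
Near z = -1 - I we can therefore write f(z) = g(z)/(z + 1 + I)^3 with g analytic at -1 - I and g(-1 - I) ≠ 0 (g is the numerator divided by the remaining denominator factors).

Hence z = -1 - I is a pole of order 3.

Final answer: 3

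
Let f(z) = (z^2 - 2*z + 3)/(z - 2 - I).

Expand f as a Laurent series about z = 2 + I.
Put w = z - (2 + I), i.e. z = w + 2 + I. The denominator is w, so it suffices to rewrite the numerator in powers of w.

P(z) = z^2 - 2*z + 3
P(w + 2 + I) = 2 + 2*I + (2 + 2*I)*w + w^2

Dividing each term by w:
  f = (2 + 2*I)/w + 2 + 2*I + w

Substituting back w = z - 2 - I:
  f(z) = (2 + 2*I)/(z - 2 - I) + 2 + 2*I + (z - 2 - I)

The series is finite because the numerator is a polynomial; the negative powers form the principal part, and the coefficient of 1/(z - 2 - I) gives Res(f, 2 + I) = 2 + 2*I.

Final answer: (2 + 2*I)/(z - 2 - I) + 2 + 2*I + (z - 2 - I)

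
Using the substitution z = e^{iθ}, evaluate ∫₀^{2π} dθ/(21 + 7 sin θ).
sqrt(2)*pi/14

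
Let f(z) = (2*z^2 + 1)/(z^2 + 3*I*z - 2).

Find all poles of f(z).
The singularities of f are the zeros of the denominator. Factoring,
  z^2 + 3*I*z - 2 = (z + I)*(z + 2*I)
so the candidates are z = -I, z = -2*I.

Check the numerator P(z) = 2*z^2 + 1 at each one:
  P(-I) = -1 ≠ 0, so z = -I is a (simple) pole.
  P(-2*I) = -7 ≠ 0, so z = -2*I is a (simple) pole.

Poles of f: {-2*I, -I}

Final answer: {-2*I, -I}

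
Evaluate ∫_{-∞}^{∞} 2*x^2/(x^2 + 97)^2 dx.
Let f(z) = 2*z^2/(z^2 + 97)^2. The denominator has no real zeros and deg Q - deg P = 2 ≥ 2, so the integral of f over the upper semicircle |z| = R tends to 0 as R → ∞. Closing the contour in the upper half-plane,
  ∫_{-∞}^{∞} f(x) dx = 2πi · Σ Res(f, z_k)  over the poles with Im z_k > 0.

Zeros of the denominator: z^2 + 97 = 0 gives z = ±sqrt(97)*I.
Upper half-plane: z = sqrt(97)*I (a pole of order 2).

Write f(z) = g(z)/(z - sqrt(97)*I)^2 with g(z) = 2*z^2/(z + sqrt(97)*I)^2. For a double pole, Res(f, z₀) = g'(z₀):
  g'(z) = 4*sqrt(97)*I*z/(z + sqrt(97)*I)^3
  Res(f, sqrt(97)*I) = g'(sqrt(97)*I) = -sqrt(97)*I/194

∫_{-∞}^{∞} f(x) dx = 2πi · (-sqrt(97)*I/194) = sqrt(97)*pi/97

Final answer: sqrt(97)*pi/97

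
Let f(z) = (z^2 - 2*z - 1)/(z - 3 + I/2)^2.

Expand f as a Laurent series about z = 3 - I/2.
Put w = z - (3 - I/2), i.e. z = w + 3 - I/2. The denominator is w^2, so it suffices to rewrite the numerator in powers of w.

P(z) = z^2 - 2*z - 1
P(w + 3 - I/2) = 7/4 - 2*I + (4 - I)*w + w^2

Dividing each term by w^2:
  f = (7/4 - 2*I)/w^2 + (4 - I)/w + 1

Substituting back w = z - 3 + I/2:
  f(z) = (7/4 - 2*I)/(z - 3 + I/2)^2 + (4 - I)/(z - 3 + I/2) + 1

The series is finite because the numerator is a polynomial; the negative powers form the principal part, and the coefficient of 1/(z - 3 + I/2) gives Res(f, 3 - I/2) = 4 - I.

Final answer: (7/4 - 2*I)/(z - 3 + I/2)^2 + (4 - I)/(z - 3 + I/2) + 1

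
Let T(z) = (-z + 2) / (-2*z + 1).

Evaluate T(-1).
Substitute z = -1:
  numerator:   -(-1) + 2 = 3
  denominator: -2*(-1) + 1 = 3
T(-1) = (3)/(3) = 1

Final answer: 1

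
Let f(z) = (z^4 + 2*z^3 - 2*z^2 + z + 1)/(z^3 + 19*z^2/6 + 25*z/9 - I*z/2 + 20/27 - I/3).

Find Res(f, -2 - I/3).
Write f(z) = P(z)/Q(z) with P(z) = z^4 + 2*z^3 - 2*z^2 + z + 1 and Q(z) = z^3 + 19*z^2/6 + 25*z/9 - I*z/2 + 20/27 - I/3.
The denominator factors as Q(z) = (z + 1/2 - I/3)*(z + 2 + I/3)*(z + 2/3), so z = -2 - I/3 is a simple zero of Q and P is analytic there; z = -2 - I/3 is therefore a simple pole and
  Res(f, z₀) = P(z₀)/Q'(z₀).

Q'(z) = 3*z^2 + 19*z/3 + 25/9 - I/2, so Q'(-2 - I/3) = 16/9 + 25*I/18.
P(-2 - I/3) = -818/81 - 5*I/9.

Res(f, -2 - I/3) = (-818/81 - 5*I/9)/(16/9 + 25*I/18) = -54602/14841 + 38020*I/14841

Final answer: -54602/14841 + 38020*I/14841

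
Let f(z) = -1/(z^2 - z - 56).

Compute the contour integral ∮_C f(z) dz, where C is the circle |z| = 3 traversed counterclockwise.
0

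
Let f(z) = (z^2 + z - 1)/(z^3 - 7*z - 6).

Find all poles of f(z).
The singularities of f are the zeros of the denominator. Factoring,
  z^3 - 7*z - 6 = (z + 2)*(z - 3)*(z + 1)
so the candidates are z = -2, z = 3, z = -1.

Check the numerator P(z) = z^2 + z - 1 at each one:
  P(-2) = 1 ≠ 0, so z = -2 is a (simple) pole.
  P(3) = 11 ≠ 0, so z = 3 is a (simple) pole.
  P(-1) = -1 ≠ 0, so z = -1 is a (simple) pole.

Poles of f: {-2, -1, 3}

Final answer: {-2, -1, 3}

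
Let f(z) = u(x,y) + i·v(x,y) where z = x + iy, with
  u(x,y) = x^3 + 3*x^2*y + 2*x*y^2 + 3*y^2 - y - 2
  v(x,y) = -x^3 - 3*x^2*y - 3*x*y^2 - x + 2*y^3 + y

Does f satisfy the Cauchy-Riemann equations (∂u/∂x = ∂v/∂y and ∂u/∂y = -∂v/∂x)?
∂u/∂x = 3*x^2 + 6*x*y + 2*y^2
∂v/∂y = -3*x^2 - 6*x*y + 6*y^2 + 1
∂u/∂y = 3*x^2 + 4*x*y + 6*y - 1
∂v/∂x = -3*x^2 - 6*x*y - 3*y^2 - 1
∂u/∂x ≠ ∂v/∂y and ∂u/∂y ≠ -∂v/∂x; the Cauchy-Riemann equations are not satisfied, so f is not analytic.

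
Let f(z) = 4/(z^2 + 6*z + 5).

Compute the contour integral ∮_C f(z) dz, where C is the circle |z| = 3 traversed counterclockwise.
By the residue theorem, ∮_C f(z) dz = 2πi · (sum of the residues of f at the poles inside |z| = 3).

The denominator factors as (z + 1)*(z + 5), so the singularities of f are simple poles at z = -1, z = -5.
  |-1|² = 1 < 9 = 3², so this pole is inside the contour.
  |-5|² = 25 > 9 = 3², so this pole is outside the contour.

With P(z) = 4 and Q(z) = z^2 + 6*z + 5, each pole is simple, so Res(f, z₀) = P(z₀)/Q'(z₀) with Q'(z) = 2*z + 6.
  Res(f, -1) = P(-1)/Q'(-1) = (4)/(4) = 1

∮_C f(z) dz = 2πi · (1) = 2*I*pi

Final answer: 2*I*pi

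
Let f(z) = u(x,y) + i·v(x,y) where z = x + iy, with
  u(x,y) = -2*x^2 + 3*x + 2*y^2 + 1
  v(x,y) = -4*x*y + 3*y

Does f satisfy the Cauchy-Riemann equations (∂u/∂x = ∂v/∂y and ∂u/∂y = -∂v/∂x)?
∂u/∂x = 3 - 4*x
∂v/∂y = 3 - 4*x
∂u/∂y = 4*y
∂v/∂x = -4*y
∂u/∂x = ∂v/∂y and ∂u/∂y = -∂v/∂x hold identically; f is analytic.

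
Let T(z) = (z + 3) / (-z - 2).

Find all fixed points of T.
{-3/2 - sqrt(3)*I/2, -3/2 + sqrt(3)*I/2}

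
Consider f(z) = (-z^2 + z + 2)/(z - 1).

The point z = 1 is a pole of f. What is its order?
Factor the denominator:
  z - 1 = (z - 1)

The numerator P(z) = -z^2 + z + 2 has P(1) = 2 ≠ 0, so no factor of (z - 1) cancels.
Near z = 1 we can therefore write f(z) = g(z)/(z - 1) with g analytic at 1 and g(1) ≠ 0 (g is just the numerator).

Hence z = 1 is a pole of order 1.

Final answer: 1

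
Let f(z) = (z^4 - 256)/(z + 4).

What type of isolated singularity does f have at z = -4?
The numerator vanishes at z = -4 ((-4)^4 = 256), so it is divisible by z + 4:
  z^4 - 256 = (z + 4)*(z^3 - 4*z^2 + 16*z - 64)
Hence for z ≠ -4, f(z) = z^3 - 4*z^2 + 16*z - 64, a polynomial, and lim_{z→-4} f(z) = -256 is finite.
So the singularity is removable.

Final answer: removable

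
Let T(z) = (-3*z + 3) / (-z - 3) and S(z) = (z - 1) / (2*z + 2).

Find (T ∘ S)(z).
(T ∘ S)(z) = T(S(z)) = ((-3)*S(z) + (3))/((-1)*S(z) + (-3)). Multiply numerator and denominator by 2*z + 2:
  numerator:   (-3)*(z - 1) + (3)*(2*z + 2) = 3*z + 9
  denominator: (-1)*(z - 1) + (-3)*(2*z + 2) = -7*z - 5
(T ∘ S)(z) = (3*z + 9)/(-7*z - 5) = (-3*z - 9)/(7*z + 5)

Final answer: (-3*z - 9)/(7*z + 5)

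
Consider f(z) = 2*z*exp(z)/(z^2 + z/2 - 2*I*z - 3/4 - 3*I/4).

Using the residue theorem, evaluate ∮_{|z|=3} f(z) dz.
By the residue theorem, ∮_C f(z) dz = 2πi · (sum of the residues of f at the poles inside |z| = 3).

The denominator factors as (z - 3*I/2)*(z + 1/2 - I/2), so the singularities of f are simple poles at z = 3*I/2, z = -1/2 + I/2.
  |3*I/2|² = 9/4 < 9 = 3², so this pole is inside the contour.
  |-1/2 + I/2|² = 1/2 < 9 = 3², so this pole is inside the contour.

With P(z) = 2*z*exp(z) and Q(z) = z^2 + z/2 - 2*I*z - 3/4 - 3*I/4, each pole is simple, so Res(f, z₀) = P(z₀)/Q'(z₀) with Q'(z) = 2*z + 1/2 - 2*I.
  Res(f, 3*I/2) = P(3*I/2)/Q'(3*I/2) = (3*I*exp(3*I/2))/(1/2 + I) = (12/5 + 6*I/5)*exp(3*I/2)
  Res(f, -1/2 + I/2) = P(-1/2 + I/2)/Q'(-1/2 + I/2) = ((-1 + I)*exp(-1/2 + I/2))/(-1/2 - I) = (-2/5 - 6*I/5)*exp(-1/2 + I/2)

Sum of residues inside C: (-2/5 - 6*I/5)*exp(-1/2 + I/2) + (12/5 + 6*I/5)*exp(3*I/2)
∮_C f(z) dz = 2πi · ((-2/5 - 6*I/5)*exp(-1/2 + I/2) + (12/5 + 6*I/5)*exp(3*I/2)) = pi*(-12/5 + 24*I/5)*exp(3*I/2) + pi*(12/5 - 4*I/5)*exp(-1/2 + I/2)

Final answer: pi*(-12/5 + 24*I/5)*exp(3*I/2) + pi*(12/5 - 4*I/5)*exp(-1/2 + I/2)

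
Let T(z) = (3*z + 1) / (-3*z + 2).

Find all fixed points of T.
T(z) = z means 3*z + 1 = z*(-3*z + 2), i.e.
  -3*z^2 - z - 1 = 0.
Discriminant: (-1)^2 - 4*(-3)*(-1) = -11, so the roots are complex conjugates.
  z = (1 ± I*sqrt(11))/(2*(-3))
Fixed points: {-1/6 - sqrt(11)*I/6, -1/6 + sqrt(11)*I/6}

Final answer: {-1/6 - sqrt(11)*I/6, -1/6 + sqrt(11)*I/6}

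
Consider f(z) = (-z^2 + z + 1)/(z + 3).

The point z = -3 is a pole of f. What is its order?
Factor the denominator:
  z + 3 = (z + 3)

The numerator P(z) = -z^2 + z + 1 has P(-3) = -11 ≠ 0, so no factor of (z + 3) cancels.
Near z = -3 we can therefore write f(z) = g(z)/(z + 3) with g analytic at -3 and g(-3) ≠ 0 (g is just the numerator).

Hence z = -3 is a pole of order 1.

Final answer: 1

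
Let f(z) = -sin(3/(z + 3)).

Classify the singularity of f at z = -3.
Let u = z + 3. Then
  sin(3/u) = Σ_{k≥0} (-1)^k (3)^(2k+1)/((2k+1)!·u^(2k+1)) = 3/u - 9/(2*u^3) + 81/(40*u^5) + ...
which has infinitely many negative powers of u, so sin(3/(z + 3)) has an essential singularity at z = -3.
So the singularity is essential.

Final answer: essential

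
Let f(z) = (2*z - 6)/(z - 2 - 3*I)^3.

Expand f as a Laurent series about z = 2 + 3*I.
Put w = z - (2 + 3*I), i.e. z = w + 2 + 3*I. The denominator is w^3, so it suffices to rewrite the numerator in powers of w.

P(z) = 2*z - 6
P(w + 2 + 3*I) = -2 + 6*I + 2*w

Dividing each term by w^3:
  f = (-2 + 6*I)/w^3 + 2/w^2

Substituting back w = z - 2 - 3*I:
  f(z) = (-2 + 6*I)/(z - 2 - 3*I)^3 + 2/(z - 2 - 3*I)^2

The series is finite because the numerator is a polynomial; the negative powers form the principal part.

Final answer: (-2 + 6*I)/(z - 2 - 3*I)^3 + 2/(z - 2 - 3*I)^2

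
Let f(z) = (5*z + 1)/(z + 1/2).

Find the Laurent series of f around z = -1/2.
Put w = z - (-1/2), i.e. z = w - 1/2. The denominator is w, so it suffices to rewrite the numerator in powers of w.

P(z) = 5*z + 1
P(w - 1/2) = -3/2 + 5*w

Dividing each term by w:
  f = -3/(2*w) + 5

Substituting back w = z + 1/2:
  f(z) = -3/(2*(z + 1/2)) + 5

The series is finite because the numerator is a polynomial; the negative powers form the principal part, and the coefficient of 1/(z + 1/2) gives Res(f, -1/2) = -3/2.

Final answer: -3/(2*(z + 1/2)) + 5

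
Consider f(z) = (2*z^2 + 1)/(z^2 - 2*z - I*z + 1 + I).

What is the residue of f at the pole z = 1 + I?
Write f(z) = P(z)/Q(z) with P(z) = 2*z^2 + 1 and Q(z) = z^2 - 2*z - I*z + 1 + I.
The denominator factors as Q(z) = (z - 1)*(z - 1 - I), so z = 1 + I is a simple zero of Q and P is analytic there; z = 1 + I is therefore a simple pole and
  Res(f, z₀) = P(z₀)/Q'(z₀).

Q'(z) = 2*z - 2 - I, so Q'(1 + I) = I.
P(1 + I) = 1 + 4*I.

Res(f, 1 + I) = (1 + 4*I)/(I) = 4 - I

Final answer: 4 - I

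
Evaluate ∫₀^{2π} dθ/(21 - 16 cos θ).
2*sqrt(185)*pi/185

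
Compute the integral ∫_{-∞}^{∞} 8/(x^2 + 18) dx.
Let f(z) = 8/(z^2 + 18). The denominator has no real zeros and deg Q - deg P = 2 ≥ 2, so the integral of f over the upper semicircle |z| = R tends to 0 as R → ∞. Closing the contour in the upper half-plane,
  ∫_{-∞}^{∞} f(x) dx = 2πi · Σ Res(f, z_k)  over the poles with Im z_k > 0.

Zeros of the denominator: z^2 + 18 = 0 gives z = ±3*sqrt(2)*I.
Upper half-plane: z = 3*sqrt(2)*I (simple).

Each pole is a simple zero of Q(z) = z^2 + 18, so Res(f, z₀) = P(z₀)/Q'(z₀) with P(z) = 8, Q'(z) = 2*z:
  Res(f, 3*sqrt(2)*I) = (8)/(6*sqrt(2)*I) = -2*sqrt(2)*I/3

∫_{-∞}^{∞} f(x) dx = 2πi · (-2*sqrt(2)*I/3) = 4*sqrt(2)*pi/3

Final answer: 4*sqrt(2)*pi/3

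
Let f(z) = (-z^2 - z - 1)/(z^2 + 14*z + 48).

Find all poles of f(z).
The singularities of f are the zeros of the denominator. Factoring,
  z^2 + 14*z + 48 = (z + 6)*(z + 8)
so the candidates are z = -6, z = -8.

Check the numerator P(z) = -z^2 - z - 1 at each one:
  P(-6) = -31 ≠ 0, so z = -6 is a (simple) pole.
  P(-8) = -57 ≠ 0, so z = -8 is a (simple) pole.

Poles of f: {-8, -6}

Final answer: {-8, -6}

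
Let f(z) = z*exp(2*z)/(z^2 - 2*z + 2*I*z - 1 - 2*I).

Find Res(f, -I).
Write f(z) = P(z)/Q(z) with P(z) = z*exp(2*z) and Q(z) = z^2 - 2*z + 2*I*z - 1 - 2*I.
The denominator factors as Q(z) = (z + I)*(z - 2 + I), so z = -I is a simple zero of Q and P is analytic there; z = -I is therefore a simple pole and
  Res(f, z₀) = P(z₀)/Q'(z₀).

Q'(z) = 2*z - 2 + 2*I, so Q'(-I) = -2.
P(-I) = -I*exp(-2*I).

Res(f, -I) = (-I*exp(-2*I))/(-2) = I*exp(-2*I)/2

Final answer: I*exp(-2*I)/2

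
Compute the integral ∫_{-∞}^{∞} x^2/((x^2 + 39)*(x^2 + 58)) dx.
Let f(z) = z^2/((z^2 + 39)*(z^2 + 58)). The denominator has no real zeros and deg Q - deg P = 2 ≥ 2, so the integral of f over the upper semicircle |z| = R tends to 0 as R → ∞. Closing the contour in the upper half-plane,
  ∫_{-∞}^{∞} f(x) dx = 2πi · Σ Res(f, z_k)  over the poles with Im z_k > 0.

Zeros of the denominator: z^2 + 58 = 0 gives z = ±sqrt(58)*I; z^2 + 39 = 0 gives z = ±sqrt(39)*I.
Upper half-plane: z = sqrt(39)*I, z = sqrt(58)*I (simple).

Each pole is a simple zero of Q(z) = z^4 + 97*z^2 + 2262, so Res(f, z₀) = P(z₀)/Q'(z₀) with P(z) = z^2, Q'(z) = 4*z^3 + 194*z:
  Res(f, sqrt(39)*I) = (-39)/(38*sqrt(39)*I) = sqrt(39)*I/38
  Res(f, sqrt(58)*I) = (-58)/(-38*sqrt(58)*I) = -sqrt(58)*I/38

Sum of residues: I*(-sqrt(58) + sqrt(39))/38
∫_{-∞}^{∞} f(x) dx = 2πi · (I*(-sqrt(58) + sqrt(39))/38) = pi*(-sqrt(39) + sqrt(58))/19

Final answer: pi*(-sqrt(39) + sqrt(58))/19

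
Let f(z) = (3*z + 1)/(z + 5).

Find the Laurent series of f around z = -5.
Put w = z - (-5), i.e. z = w - 5. The denominator is w, so it suffices to rewrite the numerator in powers of w.

P(z) = 3*z + 1
P(w - 5) = -14 + 3*w

Dividing each term by w:
  f = -14/w + 3

Substituting back w = z + 5:
  f(z) = -14/(z + 5) + 3

The series is finite because the numerator is a polynomial; the negative powers form the principal part, and the coefficient of 1/(z + 5) gives Res(f, -5) = -14.

Final answer: -14/(z + 5) + 3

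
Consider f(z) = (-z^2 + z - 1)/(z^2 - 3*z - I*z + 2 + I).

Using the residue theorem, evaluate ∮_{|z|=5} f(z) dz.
By the residue theorem, ∮_C f(z) dz = 2πi · (sum of the residues of f at the poles inside |z| = 5).

The denominator factors as (z - 2 - I)*(z - 1), so the singularities of f are simple poles at z = 2 + I, z = 1.
  |2 + I|² = 5 < 25 = 5², so this pole is inside the contour.
  |1|² = 1 < 25 = 5², so this pole is inside the contour.

With P(z) = -z^2 + z - 1 and Q(z) = z^2 - 3*z - I*z + 2 + I, each pole is simple, so Res(f, z₀) = P(z₀)/Q'(z₀) with Q'(z) = 2*z - 3 - I.
  Res(f, 2 + I) = P(2 + I)/Q'(2 + I) = (-2 - 3*I)/(1 + I) = -5/2 - I/2
  Res(f, 1) = P(1)/Q'(1) = (-1)/(-1 - I) = 1/2 - I/2

Sum of residues inside C: -2 - I
∮_C f(z) dz = 2πi · (-2 - I) = pi*(2 - 4*I)

Final answer: pi*(2 - 4*I)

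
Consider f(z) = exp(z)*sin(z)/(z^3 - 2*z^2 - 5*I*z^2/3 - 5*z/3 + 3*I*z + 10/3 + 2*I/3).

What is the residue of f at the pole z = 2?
(21/170 + 33*I/170)*exp(2)*sin(2)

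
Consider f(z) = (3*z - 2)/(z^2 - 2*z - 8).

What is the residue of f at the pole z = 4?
5/3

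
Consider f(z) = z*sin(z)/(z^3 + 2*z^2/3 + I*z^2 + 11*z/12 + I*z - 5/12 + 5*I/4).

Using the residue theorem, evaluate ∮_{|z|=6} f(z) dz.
By the residue theorem, ∮_C f(z) dz = 2πi · (sum of the residues of f at the poles inside |z| = 6).

The denominator factors as (z + 1/2 - I)*(z - 1/3 + I)*(z + 1/2 + I), so the singularities of f are simple poles at z = -1/2 + I, z = 1/3 - I, z = -1/2 - I.
  |-1/2 + I|² = 5/4 < 36 = 6², so this pole is inside the contour.
  |1/3 - I|² = 10/9 < 36 = 6², so this pole is inside the contour.
  |-1/2 - I|² = 5/4 < 36 = 6², so this pole is inside the contour.

With P(z) = z*sin(z) and Q(z) = z^3 + 2*z^2/3 + I*z^2 + 11*z/12 + I*z - 5/12 + 5*I/4, each pole is simple, so Res(f, z₀) = P(z₀)/Q'(z₀) with Q'(z) = 3*z^2 + 4*z/3 + 2*I*z + 11/12 + I.
  Res(f, -1/2 + I) = P(-1/2 + I)/Q'(-1/2 + I) = ((1/2 - I)*sin(1/2 - I))/(-4 - 5*I/3) = (-3/169 + 87*I/338)*sin(1/2 - I)
  Res(f, 1/3 - I) = P(1/3 - I)/Q'(1/3 - I) = ((1/3 - I)*sin(1/3 - I))/(25/36 - 5*I/3) = (492/845 - 36*I/845)*sin(1/3 - I)
  Res(f, -1/2 - I) = P(-1/2 - I)/Q'(-1/2 - I) = ((1/2 + I)*sin(1/2 + I))/(5*I/3) = (3/5 - 3*I/10)*sin(1/2 + I)

Sum of residues inside C: (492/845 - 36*I/845)*sin(1/3 - I) + (-3/169 + 87*I/338)*sin(1/2 - I) + (3/5 - 3*I/10)*sin(1/2 + I)
∮_C f(z) dz = 2πi · ((492/845 - 36*I/845)*sin(1/3 - I) + (-3/169 + 87*I/338)*sin(1/2 - I) + (3/5 - 3*I/10)*sin(1/2 + I)) = pi*(72/845 + 984*I/845)*sin(1/3 - I) + pi*(-87/169 - 6*I/169)*sin(1/2 - I) + pi*(3/5 + 6*I/5)*sin(1/2 + I)

Final answer: pi*(72/845 + 984*I/845)*sin(1/3 - I) + pi*(-87/169 - 6*I/169)*sin(1/2 - I) + pi*(3/5 + 6*I/5)*sin(1/2 + I)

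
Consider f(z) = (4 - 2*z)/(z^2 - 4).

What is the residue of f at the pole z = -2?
Write f(z) = P(z)/Q(z) with P(z) = 4 - 2*z and Q(z) = z^2 - 4.
The denominator factors as Q(z) = (z + 2)*(z - 2), so z = -2 is a simple zero of Q and P is analytic there; z = -2 is therefore a simple pole and
  Res(f, z₀) = P(z₀)/Q'(z₀).

Q'(z) = 2*z, so Q'(-2) = -4.
P(-2) = 8.

Res(f, -2) = (8)/(-4) = -2

Final answer: -2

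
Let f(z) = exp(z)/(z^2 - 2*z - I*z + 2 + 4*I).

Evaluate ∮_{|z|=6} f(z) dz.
By the residue theorem, ∮_C f(z) dz = 2πi · (sum of the residues of f at the poles inside |z| = 6).

The denominator factors as (z - 2 + I)*(z - 2*I), so the singularities of f are simple poles at z = 2 - I, z = 2*I.
  |2 - I|² = 5 < 36 = 6², so this pole is inside the contour.
  |2*I|² = 4 < 36 = 6², so this pole is inside the contour.

With P(z) = exp(z) and Q(z) = z^2 - 2*z - I*z + 2 + 4*I, each pole is simple, so Res(f, z₀) = P(z₀)/Q'(z₀) with Q'(z) = 2*z - 2 - I.
  Res(f, 2 - I) = P(2 - I)/Q'(2 - I) = (exp(2 - I))/(2 - 3*I) = (2/13 + 3*I/13)*exp(2 - I)
  Res(f, 2*I) = P(2*I)/Q'(2*I) = (exp(2*I))/(-2 + 3*I) = (-2/13 - 3*I/13)*exp(2*I)

Sum of residues inside C: (-2/13 - 3*I/13)*exp(2*I) + (2/13 + 3*I/13)*exp(2 - I)
∮_C f(z) dz = 2πi · ((-2/13 - 3*I/13)*exp(2*I) + (2/13 + 3*I/13)*exp(2 - I)) = pi*(6/13 - 4*I/13)*exp(2*I) + pi*(-6/13 + 4*I/13)*exp(2 - I)

Final answer: pi*(6/13 - 4*I/13)*exp(2*I) + pi*(-6/13 + 4*I/13)*exp(2 - I)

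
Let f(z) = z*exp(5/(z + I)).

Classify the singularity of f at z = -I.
Let u = z + I. Then
  e^(5/u) = Σ_{k≥0} (5)^k/(k!·u^k) = 1 + 5/u + 25/(2*u^2) + 125/(6*u^3) + ...
which has infinitely many negative powers of u, so exp(5/(z + I)) has an essential singularity at z = -I.
The extra factor z is a nonzero polynomial; if the product had at most a pole at z = -I, dividing by that polynomial would leave exp(5/(z + I)) with at most a pole too — contradiction. (Equivalently, the product's Laurent series still has infinitely many negative powers.)
So the singularity is essential.

Final answer: essential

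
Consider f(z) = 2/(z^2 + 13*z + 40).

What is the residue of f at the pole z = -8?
Write f(z) = P(z)/Q(z) with P(z) = 2 and Q(z) = z^2 + 13*z + 40.
The denominator factors as Q(z) = (z + 8)*(z + 5), so z = -8 is a simple zero of Q and P is analytic there; z = -8 is therefore a simple pole and
  Res(f, z₀) = P(z₀)/Q'(z₀).

Q'(z) = 2*z + 13, so Q'(-8) = -3.
P(-8) = 2.

Res(f, -8) = (2)/(-3) = -2/3

Final answer: -2/3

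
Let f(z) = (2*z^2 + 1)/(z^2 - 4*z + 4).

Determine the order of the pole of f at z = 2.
Factor the denominator:
  z^2 - 4*z + 4 = (z - 2)^2

The numerator P(z) = 2*z^2 + 1 has P(2) = 9 ≠ 0, so no factor of (z - 2) cancels.
Near z = 2 we can therefore write f(z) = g(z)/(z - 2)^2 with g analytic at 2 and g(2) ≠ 0 (g is just the numerator).

Hence z = 2 is a pole of order 2.

Final answer: 2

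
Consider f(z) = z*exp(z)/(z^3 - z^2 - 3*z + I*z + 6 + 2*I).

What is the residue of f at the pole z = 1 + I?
Write f(z) = P(z)/Q(z) with P(z) = z*exp(z) and Q(z) = z^3 - z^2 - 3*z + I*z + 6 + 2*I.
The denominator factors as Q(z) = (z - 1 - I)*(z - 2 + I)*(z + 2), so z = 1 + I is a simple zero of Q and P is analytic there; z = 1 + I is therefore a simple pole and
  Res(f, z₀) = P(z₀)/Q'(z₀).

Q'(z) = 3*z^2 - 2*z - 3 + I, so Q'(1 + I) = -5 + 5*I.
P(1 + I) = (1 + I)*exp(1 + I).

Res(f, 1 + I) = ((1 + I)*exp(1 + I))/(-5 + 5*I) = -I*exp(1 + I)/5

Final answer: -I*exp(1 + I)/5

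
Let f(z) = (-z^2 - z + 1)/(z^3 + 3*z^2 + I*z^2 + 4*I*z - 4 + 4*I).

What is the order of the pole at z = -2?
Factor the denominator:
  z^3 + 3*z^2 + I*z^2 + 4*I*z - 4 + 4*I = (z + 2)^2*(z - 1 + I)

The numerator P(z) = -z^2 - z + 1 has P(-2) = -1 ≠ 0, so no factor of (z + 2) cancels.
Near z = -2 we can therefore write f(z) = g(z)/(z + 2)^2 with g analytic at -2 and g(-2) ≠ 0 (g is the numerator divided by the remaining denominator factors).

Hence z = -2 is a pole of order 2.

Final answer: 2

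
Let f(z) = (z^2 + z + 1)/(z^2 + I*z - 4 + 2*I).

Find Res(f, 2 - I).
29/17 - 14*I/17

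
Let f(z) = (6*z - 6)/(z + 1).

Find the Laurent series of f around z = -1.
Put w = z - (-1), i.e. z = w - 1. The denominator is w, so it suffices to rewrite the numerator in powers of w.

P(z) = 6*z - 6
P(w - 1) = -12 + 6*w

Dividing each term by w:
  f = -12/w + 6

Substituting back w = z + 1:
  f(z) = -12/(z + 1) + 6

The series is finite because the numerator is a polynomial; the negative powers form the principal part, and the coefficient of 1/(z + 1) gives Res(f, -1) = -12.

Final answer: -12/(z + 1) + 6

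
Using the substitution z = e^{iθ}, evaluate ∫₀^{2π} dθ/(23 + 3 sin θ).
Call the integral J. The integrand is 2π-periodic and we integrate over a full period, so shifting θ does not change the value (θ → θ + π/2 turns sin θ into cos θ). Hence
  J = ∫₀^{2π} dθ/(23 + 3 cos θ).
Put z = e^{iθ}: then cos θ = (z + 1/z)/2, dθ = dz/(iz), and z runs once counterclockwise around |z| = 1:
  J = ∮_{|z|=1} 1/(23 + 3*(z + 1/z)/2) · dz/(iz) = (2/i) ∮_{|z|=1} dz/(3*z^2 + 46*z + 3).
The roots of 3*z^2 + 46*z + 3 are z = (-23 ± sqrt(23^2 - 3^2))/3, with sqrt(520) = 2*sqrt(130); their product is 1, so only z₊ = -23/3 + 2*sqrt(130)/3 lies inside the unit circle (z₋ = -23/3 - 2*sqrt(130)/3 lies outside).
z₊ is a simple zero of q(z) = 3*z^2 + 46*z + 3, so Res(1/q, z₊) = 1/q'(z₊) with q'(z) = 6*z + 46; and q'(z₊) = 3*(z₊ - z₋) = 4*sqrt(130).
Therefore J = (2/i) · 2πi · 1/(4*sqrt(130)) = 2*pi/(2*sqrt(130)) = sqrt(130)*pi/130

Final answer: sqrt(130)*pi/130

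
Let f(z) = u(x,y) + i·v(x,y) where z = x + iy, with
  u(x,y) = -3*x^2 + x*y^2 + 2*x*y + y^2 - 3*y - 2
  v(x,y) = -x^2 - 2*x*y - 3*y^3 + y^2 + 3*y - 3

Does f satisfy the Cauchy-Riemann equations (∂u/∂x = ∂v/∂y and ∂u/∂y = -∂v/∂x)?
∂u/∂x = -6*x + y^2 + 2*y
∂v/∂y = -2*x - 9*y^2 + 2*y + 3
∂u/∂y = 2*x*y + 2*x + 2*y - 3
∂v/∂x = -2*x - 2*y
∂u/∂x ≠ ∂v/∂y and ∂u/∂y ≠ -∂v/∂x; the Cauchy-Riemann equations are not satisfied, so f is not analytic.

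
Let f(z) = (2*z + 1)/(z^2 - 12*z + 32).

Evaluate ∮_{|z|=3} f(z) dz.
By the residue theorem, ∮_C f(z) dz = 2πi · (sum of the residues of f at the poles inside |z| = 3).

The denominator factors as (z - 8)*(z - 4), so the singularities of f are simple poles at z = 8, z = 4.
  |8|² = 64 > 9 = 3², so this pole is outside the contour.
  |4|² = 16 > 9 = 3², so this pole is outside the contour.

No pole lies inside the contour, so f is analytic on and inside C and the integral is 0 (Cauchy's theorem).

Final answer: 0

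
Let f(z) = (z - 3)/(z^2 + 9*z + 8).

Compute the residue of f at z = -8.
Write f(z) = P(z)/Q(z) with P(z) = z - 3 and Q(z) = z^2 + 9*z + 8.
The denominator factors as Q(z) = (z + 8)*(z + 1), so z = -8 is a simple zero of Q and P is analytic there; z = -8 is therefore a simple pole and
  Res(f, z₀) = P(z₀)/Q'(z₀).

Q'(z) = 2*z + 9, so Q'(-8) = -7.
P(-8) = -11.

Res(f, -8) = (-11)/(-7) = 11/7

Final answer: 11/7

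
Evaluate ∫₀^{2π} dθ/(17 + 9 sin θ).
Call the integral J. The integrand is 2π-periodic and we integrate over a full period, so shifting θ does not change the value (θ → θ + π/2 turns sin θ into cos θ). Hence
  J = ∫₀^{2π} dθ/(17 + 9 cos θ).
Put z = e^{iθ}: then cos θ = (z + 1/z)/2, dθ = dz/(iz), and z runs once counterclockwise around |z| = 1:
  J = ∮_{|z|=1} 1/(17 + 9*(z + 1/z)/2) · dz/(iz) = (2/i) ∮_{|z|=1} dz/(9*z^2 + 34*z + 9).
The roots of 9*z^2 + 34*z + 9 are z = (-17 ± sqrt(17^2 - 9^2))/9, with sqrt(208) = 4*sqrt(13); their product is 1, so only z₊ = -17/9 + 4*sqrt(13)/9 lies inside the unit circle (z₋ = -17/9 - 4*sqrt(13)/9 lies outside).
z₊ is a simple zero of q(z) = 9*z^2 + 34*z + 9, so Res(1/q, z₊) = 1/q'(z₊) with q'(z) = 18*z + 34; and q'(z₊) = 9*(z₊ - z₋) = 8*sqrt(13).
Therefore J = (2/i) · 2πi · 1/(8*sqrt(13)) = 2*pi/(4*sqrt(13)) = sqrt(13)*pi/26

Final answer: sqrt(13)*pi/26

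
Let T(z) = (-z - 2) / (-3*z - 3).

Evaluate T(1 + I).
Substitute z = 1 + I:
  numerator:   -(1 + I) - 2 = -3 - I
  denominator: -3*(1 + I) - 3 = -6 - 3*I
T(1 + I) = (-3 - I)/(-6 - 3*I); multiplying numerator and denominator by the conjugate -6 + 3*I gives (21 - 3*I)/45 = 7/15 - I/15

Final answer: 7/15 - I/15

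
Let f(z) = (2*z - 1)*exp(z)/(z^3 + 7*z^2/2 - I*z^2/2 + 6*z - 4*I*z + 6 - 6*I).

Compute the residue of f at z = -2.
Write f(z) = P(z)/Q(z) with P(z) = (2*z - 1)*exp(z) and Q(z) = z^3 + 7*z^2/2 - I*z^2/2 + 6*z - 4*I*z + 6 - 6*I.
The denominator factors as Q(z) = (z - 2*I)*(z + 2)*(z + 3/2 + 3*I/2), so z = -2 is a simple zero of Q and P is analytic there; z = -2 is therefore a simple pole and
  Res(f, z₀) = P(z₀)/Q'(z₀).

Q'(z) = 3*z^2 + 7*z - I*z + 6 - 4*I, so Q'(-2) = 4 - 2*I.
P(-2) = -5*exp(-2).

Res(f, -2) = (-5*exp(-2))/(4 - 2*I) = (-1 - I/2)*exp(-2)

Final answer: (-1 - I/2)*exp(-2)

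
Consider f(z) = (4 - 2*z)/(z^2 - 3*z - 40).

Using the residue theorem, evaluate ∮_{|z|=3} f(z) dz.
By the residue theorem, ∮_C f(z) dz = 2πi · (sum of the residues of f at the poles inside |z| = 3).

The denominator factors as (z - 8)*(z + 5), so the singularities of f are simple poles at z = 8, z = -5.
  |8|² = 64 > 9 = 3², so this pole is outside the contour.
  |-5|² = 25 > 9 = 3², so this pole is outside the contour.

No pole lies inside the contour, so f is analytic on and inside C and the integral is 0 (Cauchy's theorem).

Final answer: 0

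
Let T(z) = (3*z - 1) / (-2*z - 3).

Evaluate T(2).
Substitute z = 2:
  numerator:   3*(2) - 1 = 5
  denominator: -2*(2) - 3 = -7
T(2) = (5)/(-7) = -5/7

Final answer: -5/7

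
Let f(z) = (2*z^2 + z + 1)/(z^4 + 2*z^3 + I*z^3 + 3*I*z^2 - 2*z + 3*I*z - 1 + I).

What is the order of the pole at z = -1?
Factor the denominator:
  z^4 + 2*z^3 + I*z^3 + 3*I*z^2 - 2*z + 3*I*z - 1 + I = (z + 1)^3*(z - 1 + I)

The numerator P(z) = 2*z^2 + z + 1 has P(-1) = 2 ≠ 0, so no factor of (z + 1) cancels.
Near z = -1 we can therefore write f(z) = g(z)/(z + 1)^3 with g analytic at -1 and g(-1) ≠ 0 (g is the numerator divided by the remaining denominator factors).

Hence z = -1 is a pole of order 3.

Final answer: 3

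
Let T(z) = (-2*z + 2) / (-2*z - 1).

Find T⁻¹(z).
Set w = T(z) = (-2*z + 2) / (-2*z - 1) and solve for z:
  w*(-2*z - 1) = -2*z + 2
  -w + z*(2 - 2*w) - 2 = 0
  z*(2 - 2*w) = w + 2
  z = (-w - 2)/(2*w - 2)
Renaming the variable, T⁻¹(z) = (-z - 2)/(2*z - 2).
(Check: ad - bc = 6 ≠ 0, so T is invertible.)

Final answer: (-z - 2)/(2*z - 2)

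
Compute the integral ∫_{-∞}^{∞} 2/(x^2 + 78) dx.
Let f(z) = 2/(z^2 + 78). The denominator has no real zeros and deg Q - deg P = 2 ≥ 2, so the integral of f over the upper semicircle |z| = R tends to 0 as R → ∞. Closing the contour in the upper half-plane,
  ∫_{-∞}^{∞} f(x) dx = 2πi · Σ Res(f, z_k)  over the poles with Im z_k > 0.

Zeros of the denominator: z^2 + 78 = 0 gives z = ±sqrt(78)*I.
Upper half-plane: z = sqrt(78)*I (simple).

Each pole is a simple zero of Q(z) = z^2 + 78, so Res(f, z₀) = P(z₀)/Q'(z₀) with P(z) = 2, Q'(z) = 2*z:
  Res(f, sqrt(78)*I) = (2)/(2*sqrt(78)*I) = -sqrt(78)*I/78

∫_{-∞}^{∞} f(x) dx = 2πi · (-sqrt(78)*I/78) = sqrt(78)*pi/39

Final answer: sqrt(78)*pi/39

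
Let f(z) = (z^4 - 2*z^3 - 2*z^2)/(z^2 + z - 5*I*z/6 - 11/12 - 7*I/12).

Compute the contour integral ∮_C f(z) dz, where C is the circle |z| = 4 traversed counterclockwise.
pi*(-601/108 - 13*I/3)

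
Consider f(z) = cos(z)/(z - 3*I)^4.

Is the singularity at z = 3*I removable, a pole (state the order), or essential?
pole of order 4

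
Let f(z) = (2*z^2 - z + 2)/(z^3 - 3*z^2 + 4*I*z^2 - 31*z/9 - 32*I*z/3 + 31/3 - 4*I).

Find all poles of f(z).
The singularities of f are the zeros of the denominator. Factoring,
  z^3 - 3*z^2 + 4*I*z^2 - 31*z/9 - 32*I*z/3 + 31/3 - 4*I = (z - 3)*(z + 2/3 + I)*(z - 2/3 + 3*I)
so the candidates are z = 3, z = -2/3 - I, z = 2/3 - 3*I.

Check the numerator P(z) = 2*z^2 - z + 2 at each one:
  P(3) = 17 ≠ 0, so z = 3 is a (simple) pole.
  P(-2/3 - I) = 14/9 + 11*I/3 ≠ 0, so z = -2/3 - I is a (simple) pole.
  P(2/3 - 3*I) = -142/9 - 5*I ≠ 0, so z = 2/3 - 3*I is a (simple) pole.

Poles of f: {-2/3 - I, 2/3 - 3*I, 3}

Final answer: {-2/3 - I, 2/3 - 3*I, 3}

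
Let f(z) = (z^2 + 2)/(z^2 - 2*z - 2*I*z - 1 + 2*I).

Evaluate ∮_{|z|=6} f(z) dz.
By the residue theorem, ∮_C f(z) dz = 2πi · (sum of the residues of f at the poles inside |z| = 6).

The denominator factors as (z - I)*(z - 2 - I), so the singularities of f are simple poles at z = I, z = 2 + I.
  |I|² = 1 < 36 = 6², so this pole is inside the contour.
  |2 + I|² = 5 < 36 = 6², so this pole is inside the contour.

With P(z) = z^2 + 2 and Q(z) = z^2 - 2*z - 2*I*z - 1 + 2*I, each pole is simple, so Res(f, z₀) = P(z₀)/Q'(z₀) with Q'(z) = 2*z - 2 - 2*I.
  Res(f, I) = P(I)/Q'(I) = (1)/(-2) = -1/2
  Res(f, 2 + I) = P(2 + I)/Q'(2 + I) = (5 + 4*I)/(2) = 5/2 + 2*I

Sum of residues inside C: 2 + 2*I
∮_C f(z) dz = 2πi · (2 + 2*I) = pi*(-4 + 4*I)

Final answer: pi*(-4 + 4*I)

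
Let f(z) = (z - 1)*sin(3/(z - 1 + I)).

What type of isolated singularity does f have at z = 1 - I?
essential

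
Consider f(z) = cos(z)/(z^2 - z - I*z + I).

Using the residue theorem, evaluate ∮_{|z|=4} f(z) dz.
By the residue theorem, ∮_C f(z) dz = 2πi · (sum of the residues of f at the poles inside |z| = 4).

The denominator factors as (z - 1)*(z - I), so the singularities of f are simple poles at z = 1, z = I.
  |1|² = 1 < 16 = 4², so this pole is inside the contour.
  |I|² = 1 < 16 = 4², so this pole is inside the contour.

With P(z) = cos(z) and Q(z) = z^2 - z - I*z + I, each pole is simple, so Res(f, z₀) = P(z₀)/Q'(z₀) with Q'(z) = 2*z - 1 - I.
  Res(f, 1) = P(1)/Q'(1) = (cos(1))/(1 - I) = (1/2 + I/2)*cos(1)
  Res(f, I) = P(I)/Q'(I) = (cosh(1))/(-1 + I) = (-1/2 - I/2)*cosh(1)

Sum of residues inside C: (-1/2 - I/2)*cosh(1) + (1/2 + I/2)*cos(1)
∮_C f(z) dz = 2πi · ((-1/2 - I/2)*cosh(1) + (1/2 + I/2)*cos(1)) = pi*(1 - I)*cosh(1) + pi*(-1 + I)*cos(1)

Final answer: pi*(1 - I)*cosh(1) + pi*(-1 + I)*cos(1)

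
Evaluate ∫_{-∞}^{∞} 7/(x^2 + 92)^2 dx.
7*sqrt(23)*pi/8464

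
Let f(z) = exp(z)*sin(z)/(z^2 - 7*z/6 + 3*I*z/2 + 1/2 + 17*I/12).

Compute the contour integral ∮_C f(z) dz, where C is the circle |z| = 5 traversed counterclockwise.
pi*(-90/173 + 66*I/173)*exp(-1/3 + I/2)*sin(1/3 - I/2) + pi*(-90/173 + 66*I/173)*exp(3/2 - 2*I)*sin(3/2 - 2*I)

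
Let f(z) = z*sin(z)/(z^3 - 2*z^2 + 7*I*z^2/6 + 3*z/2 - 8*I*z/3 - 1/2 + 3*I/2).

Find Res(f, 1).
(18/13 + 12*I/13)*sin(1)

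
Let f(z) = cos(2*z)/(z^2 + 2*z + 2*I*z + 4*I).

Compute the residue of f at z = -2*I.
Write f(z) = P(z)/Q(z) with P(z) = cos(2*z) and Q(z) = z^2 + 2*z + 2*I*z + 4*I.
The denominator factors as Q(z) = (z + 2*I)*(z + 2), so z = -2*I is a simple zero of Q and P is analytic there; z = -2*I is therefore a simple pole and
  Res(f, z₀) = P(z₀)/Q'(z₀).

Q'(z) = 2*z + 2 + 2*I, so Q'(-2*I) = 2 - 2*I.
P(-2*I) = cosh(4).

Res(f, -2*I) = (cosh(4))/(2 - 2*I) = (1/4 + I/4)*cosh(4)

Final answer: (1/4 + I/4)*cosh(4)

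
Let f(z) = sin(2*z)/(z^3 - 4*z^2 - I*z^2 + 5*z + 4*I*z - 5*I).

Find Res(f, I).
Write f(z) = P(z)/Q(z) with P(z) = sin(2*z) and Q(z) = z^3 - 4*z^2 - I*z^2 + 5*z + 4*I*z - 5*I.
The denominator factors as Q(z) = (z - I)*(z - 2 - I)*(z - 2 + I), so z = I is a simple zero of Q and P is analytic there; z = I is therefore a simple pole and
  Res(f, z₀) = P(z₀)/Q'(z₀).

Q'(z) = 3*z^2 - 8*z - 2*I*z + 5 + 4*I, so Q'(I) = 4 - 4*I.
P(I) = I*sinh(2).

Res(f, I) = (I*sinh(2))/(4 - 4*I) = (-1/8 + I/8)*sinh(2)

Final answer: (-1/8 + I/8)*sinh(2)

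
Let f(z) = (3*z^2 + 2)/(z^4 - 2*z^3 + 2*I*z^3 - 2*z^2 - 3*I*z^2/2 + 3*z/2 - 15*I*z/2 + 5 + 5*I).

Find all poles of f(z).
The singularities of f are the zeros of the denominator. Factoring,
  z^4 - 2*z^3 + 2*I*z^3 - 2*z^2 - 3*I*z^2/2 + 3*z/2 - 15*I*z/2 + 5 + 5*I = (z - 1 + I)*(z + 3/2 - I/2)*(z - 1/2 + 3*I/2)*(z - 2)
so the candidates are z = 1 - I, z = -3/2 + I/2, z = 1/2 - 3*I/2, z = 2.

Check the numerator P(z) = 3*z^2 + 2 at each one:
  P(1 - I) = 2 - 6*I ≠ 0, so z = 1 - I is a (simple) pole.
  P(-3/2 + I/2) = 8 - 9*I/2 ≠ 0, so z = -3/2 + I/2 is a (simple) pole.
  P(1/2 - 3*I/2) = -4 - 9*I/2 ≠ 0, so z = 1/2 - 3*I/2 is a (simple) pole.
  P(2) = 14 ≠ 0, so z = 2 is a (simple) pole.

Poles of f: {-3/2 + I/2, 1/2 - 3*I/2, 1 - I, 2}

Final answer: {-3/2 + I/2, 1/2 - 3*I/2, 1 - I, 2}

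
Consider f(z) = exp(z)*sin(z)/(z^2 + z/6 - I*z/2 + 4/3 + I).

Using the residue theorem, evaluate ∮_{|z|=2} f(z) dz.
By the residue theorem, ∮_C f(z) dz = 2πi · (sum of the residues of f at the poles inside |z| = 2).

The denominator factors as (z + 1/2 - 3*I/2)*(z - 1/3 + I), so the singularities of f are simple poles at z = -1/2 + 3*I/2, z = 1/3 - I.
  |-1/2 + 3*I/2|² = 5/2 < 4 = 2², so this pole is inside the contour.
  |1/3 - I|² = 10/9 < 4 = 2², so this pole is inside the contour.

With P(z) = exp(z)*sin(z) and Q(z) = z^2 + z/6 - I*z/2 + 4/3 + I, each pole is simple, so Res(f, z₀) = P(z₀)/Q'(z₀) with Q'(z) = 2*z + 1/6 - I/2.
  Res(f, -1/2 + 3*I/2) = P(-1/2 + 3*I/2)/Q'(-1/2 + 3*I/2) = (-exp(-1/2 + 3*I/2)*sin(1/2 - 3*I/2))/(-5/6 + 5*I/2) = (3/25 + 9*I/25)*exp(-1/2 + 3*I/2)*sin(1/2 - 3*I/2)
  Res(f, 1/3 - I) = P(1/3 - I)/Q'(1/3 - I) = (exp(1/3 - I)*sin(1/3 - I))/(5/6 - 5*I/2) = (3/25 + 9*I/25)*exp(1/3 - I)*sin(1/3 - I)

Sum of residues inside C: (3/25 + 9*I/25)*exp(1/3 - I)*sin(1/3 - I) + (3/25 + 9*I/25)*exp(-1/2 + 3*I/2)*sin(1/2 - 3*I/2)
∮_C f(z) dz = 2πi · ((3/25 + 9*I/25)*exp(1/3 - I)*sin(1/3 - I) + (3/25 + 9*I/25)*exp(-1/2 + 3*I/2)*sin(1/2 - 3*I/2)) = pi*(-18/25 + 6*I/25)*exp(-1/2 + 3*I/2)*sin(1/2 - 3*I/2) + pi*(-18/25 + 6*I/25)*exp(1/3 - I)*sin(1/3 - I)

Final answer: pi*(-18/25 + 6*I/25)*exp(-1/2 + 3*I/2)*sin(1/2 - 3*I/2) + pi*(-18/25 + 6*I/25)*exp(1/3 - I)*sin(1/3 - I)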